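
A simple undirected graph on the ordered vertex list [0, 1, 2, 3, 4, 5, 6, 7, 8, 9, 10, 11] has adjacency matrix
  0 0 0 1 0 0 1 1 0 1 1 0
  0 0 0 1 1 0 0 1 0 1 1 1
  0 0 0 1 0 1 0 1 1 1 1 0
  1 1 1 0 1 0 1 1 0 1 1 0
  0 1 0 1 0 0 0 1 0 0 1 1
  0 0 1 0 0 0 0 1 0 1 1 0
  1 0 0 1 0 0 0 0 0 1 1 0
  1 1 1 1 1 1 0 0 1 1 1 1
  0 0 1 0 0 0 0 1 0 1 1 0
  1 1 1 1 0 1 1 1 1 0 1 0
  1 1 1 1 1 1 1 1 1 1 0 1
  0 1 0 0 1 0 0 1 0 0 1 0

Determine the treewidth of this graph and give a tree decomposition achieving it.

Every bag has size at most 5, so the width is 5 − 1 = 4 and tw(G) ≤ 4. On the other hand G contains the 5-clique {0, 3, 6, 9, 10}. A clique must lie in a single bag of any decomposition, so no decomposition can have width below 4. Hence tw(G) = 4 exactly.

Treewidth 4.
One optimal decomposition is:
Bags: B1 = {0, 3, 7, 9, 10}  B2 = {2, 3, 7, 9, 10}  B3 = {1, 3, 7, 9, 10}  B4 = {2, 5, 7, 9, 10}  B5 = {2, 7, 8, 9, 10}  B6 = {1, 3, 4, 7, 10}  B7 = {0, 3, 6, 9, 10}  B8 = {1, 4, 7, 10, 11}
Tree: B1–B2, B1–B3, B2–B4, B4–B5, B3–B6, B1–B7, B6–B8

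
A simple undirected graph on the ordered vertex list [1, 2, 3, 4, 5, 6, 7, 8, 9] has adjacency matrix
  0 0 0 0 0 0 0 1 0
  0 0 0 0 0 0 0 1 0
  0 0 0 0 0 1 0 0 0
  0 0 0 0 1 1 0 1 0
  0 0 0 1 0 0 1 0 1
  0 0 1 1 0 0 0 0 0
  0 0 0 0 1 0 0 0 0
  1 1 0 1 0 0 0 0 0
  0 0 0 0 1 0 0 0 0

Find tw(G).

1

A width-1 tree decomposition is:
Bags: B1 = {4, 8}  B2 = {2, 8}  B3 = {4, 6}  B4 = {4, 5}  B5 = {5, 9}  B6 = {1, 8}  B7 = {3, 6}  B8 = {5, 7}
Tree: B1–B2, B1–B3, B1–B4, B4–B5, B1–B6, B3–B7, B4–B8
Every bag has size at most 2, so the width is 2 − 1 = 1 and tw(G) ≤ 1. Since G has at least one edge (e.g. 8–4), it is not an edgeless graph, so tw(G) ≥ 1. Therefore the treewidth is 1.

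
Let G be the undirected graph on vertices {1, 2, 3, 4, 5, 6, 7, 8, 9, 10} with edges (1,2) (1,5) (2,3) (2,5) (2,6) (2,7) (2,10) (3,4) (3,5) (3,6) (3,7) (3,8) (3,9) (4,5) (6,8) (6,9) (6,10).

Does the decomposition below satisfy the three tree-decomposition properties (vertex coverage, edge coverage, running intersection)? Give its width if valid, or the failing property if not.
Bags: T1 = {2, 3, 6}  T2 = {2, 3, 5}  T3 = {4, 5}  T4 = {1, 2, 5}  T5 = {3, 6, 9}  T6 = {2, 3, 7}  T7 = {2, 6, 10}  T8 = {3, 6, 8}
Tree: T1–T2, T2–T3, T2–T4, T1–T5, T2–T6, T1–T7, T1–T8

No — edge (3,4) lies in no bag.

A tree decomposition must satisfy three properties: every vertex lies in some bag; for every edge, both endpoints lie together in some bag; and for every vertex, the bags containing it form a connected subtree. Here edge (3,4) lies in no bag, so the decomposition is invalid.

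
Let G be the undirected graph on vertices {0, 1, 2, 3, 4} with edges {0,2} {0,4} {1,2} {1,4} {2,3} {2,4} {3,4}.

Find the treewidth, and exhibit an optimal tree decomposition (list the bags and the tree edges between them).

The largest bag has 3 vertices, giving width 2; this decomposition certifies tw(G) ≤ 2. For the lower bound, the 3 vertices {0, 2, 4} are pairwise adjacent, and any tree decomposition puts a clique entirely inside one bag — forcing width ≥ 2. Hence tw(G) = 2 exactly.

Treewidth 2.
One optimal decomposition is:
Bags: B1 = {2, 3, 4}  B2 = {1, 2, 4}  B3 = {0, 2, 4}
Tree: B1–B2, B2–B3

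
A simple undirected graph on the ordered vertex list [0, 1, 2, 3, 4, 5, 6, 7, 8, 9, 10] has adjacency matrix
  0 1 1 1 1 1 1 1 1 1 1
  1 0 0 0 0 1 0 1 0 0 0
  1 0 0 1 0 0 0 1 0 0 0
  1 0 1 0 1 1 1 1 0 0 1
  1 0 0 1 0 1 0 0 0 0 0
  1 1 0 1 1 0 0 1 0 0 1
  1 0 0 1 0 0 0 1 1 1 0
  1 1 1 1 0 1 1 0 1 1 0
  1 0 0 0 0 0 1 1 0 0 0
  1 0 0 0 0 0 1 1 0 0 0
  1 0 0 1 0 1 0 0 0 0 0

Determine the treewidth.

A width-3 tree decomposition is:
Bags: B1 = {0, 2, 3, 7}  B2 = {0, 3, 6, 7}  B3 = {0, 3, 5, 7}  B4 = {0, 1, 5, 7}  B5 = {0, 3, 5, 10}  B6 = {0, 3, 4, 5}  B7 = {0, 6, 7, 8}  B8 = {0, 6, 7, 9}
Tree: B1–B2, B2–B3, B3–B4, B3–B5, B3–B6, B2–B7, B2–B8
The largest bag has 4 vertices, giving width 3; this decomposition certifies tw(G) ≤ 3. For the lower bound, the 4 vertices {0, 3, 5, 10} are pairwise adjacent, and any tree decomposition puts a clique entirely inside one bag — forcing width ≥ 3. Hence tw(G) = 3 exactly.

3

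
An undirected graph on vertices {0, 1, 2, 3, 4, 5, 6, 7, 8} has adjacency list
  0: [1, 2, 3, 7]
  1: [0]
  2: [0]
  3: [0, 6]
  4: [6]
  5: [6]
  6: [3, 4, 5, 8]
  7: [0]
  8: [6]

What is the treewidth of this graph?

1

A width-1 tree decomposition is:
Bags: B1 = {0, 3}  B2 = {0, 7}  B3 = {3, 6}  B4 = {6, 8}  B5 = {0, 1}  B6 = {5, 6}  B7 = {0, 2}  B8 = {4, 6}
Tree: B1–B2, B1–B3, B3–B4, B2–B5, B3–B6, B2–B7, B3–B8
Every bag has size at most 2, so the width is 2 − 1 = 1 and tw(G) ≤ 1. Any graph with an edge has treewidth ≥ 1, and G has the edge 3–0. Therefore the treewidth is 1.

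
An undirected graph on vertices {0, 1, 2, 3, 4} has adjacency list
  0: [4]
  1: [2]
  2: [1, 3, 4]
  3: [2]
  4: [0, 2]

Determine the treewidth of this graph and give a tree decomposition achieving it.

The largest bag has 2 vertices, giving width 1; this decomposition certifies tw(G) ≤ 1. Since G has at least one edge (e.g. 4–0), it is not an edgeless graph, so tw(G) ≥ 1. The upper and lower bounds meet at 1, so that is the treewidth.

Treewidth 1.
Bags: B1 = {0, 4}  B2 = {2, 4}  B3 = {1, 2}  B4 = {2, 3}
Tree: B1–B2, B2–B3, B2–B4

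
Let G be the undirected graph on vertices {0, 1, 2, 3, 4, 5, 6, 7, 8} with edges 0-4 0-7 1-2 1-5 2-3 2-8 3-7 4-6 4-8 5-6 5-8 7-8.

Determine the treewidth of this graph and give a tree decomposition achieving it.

Every bag has size at most 4, so the width is 4 − 1 = 3 and tw(G) ≤ 3. For the lower bound: the 4 vertex sets {0,3,7}, {4}, {8}, {1,2,5,6} are disjoint, each induces a connected subgraph, and every pair is joined by at least one edge of G. Contracting each set to a single vertex therefore yields K_{4} as a minor, and since treewidth is minor-monotone, tw(G) ≥ tw(K_{4}) = 3. The upper and lower bounds meet at 3, so that is the treewidth.

Treewidth 3.
One optimal decomposition is:
Bags: B1 = {0, 3, 4, 7}  B2 = {3, 4, 7, 8}  B3 = {2, 3, 4, 8}  B4 = {2, 4, 6, 8}  B5 = {2, 5, 6, 8}  B6 = {1, 2, 5, 6}
Tree: B1–B2, B2–B3, B3–B4, B4–B5, B5–B6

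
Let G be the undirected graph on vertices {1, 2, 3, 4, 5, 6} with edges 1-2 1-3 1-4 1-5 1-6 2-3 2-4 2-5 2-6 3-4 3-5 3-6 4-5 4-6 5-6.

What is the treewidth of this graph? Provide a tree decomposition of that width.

With just one bag of size 6, the width is 6 − 1 = 5, so tw(G) ≤ 5. For the lower bound, the 6 vertices {1, 2, 3, 4, 5, 6} are pairwise adjacent, and any tree decomposition puts a clique entirely inside one bag — forcing width ≥ 5. Hence tw(G) = 5 exactly.

Treewidth 5.
Bags: B1 = {1, 2, 3, 4, 5, 6}
Tree: (single bag)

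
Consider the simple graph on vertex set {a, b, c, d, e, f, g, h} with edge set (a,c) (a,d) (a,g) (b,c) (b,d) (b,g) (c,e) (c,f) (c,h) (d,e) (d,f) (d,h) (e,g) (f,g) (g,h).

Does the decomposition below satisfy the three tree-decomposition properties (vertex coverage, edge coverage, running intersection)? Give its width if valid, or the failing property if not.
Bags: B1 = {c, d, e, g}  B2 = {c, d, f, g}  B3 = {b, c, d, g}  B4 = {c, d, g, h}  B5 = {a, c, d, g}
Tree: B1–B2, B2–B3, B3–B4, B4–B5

Yes; width 3.

Every vertex of G appears in some bag (union = {a, b, c, d, e, f, g, h}); every edge is covered by a bag; and for each vertex v the set of bags containing v is connected in the bag tree. The decomposition is therefore valid. The largest bag has 4 vertices, so the width is 3.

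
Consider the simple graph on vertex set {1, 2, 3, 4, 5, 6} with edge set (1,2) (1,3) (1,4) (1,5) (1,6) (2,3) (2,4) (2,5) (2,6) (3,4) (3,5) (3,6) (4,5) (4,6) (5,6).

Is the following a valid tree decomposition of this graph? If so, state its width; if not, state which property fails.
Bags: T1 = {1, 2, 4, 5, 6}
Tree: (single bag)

No — vertex 3 appears in no bag.

A tree decomposition must satisfy three properties: every vertex lies in some bag; for every edge, both endpoints lie together in some bag; and for every vertex, the bags containing it form a connected subtree. Here vertex 3 appears in no bag, so the decomposition is invalid.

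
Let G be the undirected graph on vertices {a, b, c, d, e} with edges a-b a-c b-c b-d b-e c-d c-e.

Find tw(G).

2

A width-2 tree decomposition is:
Bags: B1 = {a, b, c}  B2 = {b, c, e}  B3 = {b, c, d}
Tree: B1–B2, B1–B3
Every bag has size at most 3, so the width is 3 − 1 = 2 and tw(G) ≤ 2. Conversely, {b, c, d} is a clique of size 3, and the vertices of any clique must share a bag in every tree decomposition; so some bag has ≥ 3 vertices and tw(G) ≥ 2. Therefore the treewidth is 2.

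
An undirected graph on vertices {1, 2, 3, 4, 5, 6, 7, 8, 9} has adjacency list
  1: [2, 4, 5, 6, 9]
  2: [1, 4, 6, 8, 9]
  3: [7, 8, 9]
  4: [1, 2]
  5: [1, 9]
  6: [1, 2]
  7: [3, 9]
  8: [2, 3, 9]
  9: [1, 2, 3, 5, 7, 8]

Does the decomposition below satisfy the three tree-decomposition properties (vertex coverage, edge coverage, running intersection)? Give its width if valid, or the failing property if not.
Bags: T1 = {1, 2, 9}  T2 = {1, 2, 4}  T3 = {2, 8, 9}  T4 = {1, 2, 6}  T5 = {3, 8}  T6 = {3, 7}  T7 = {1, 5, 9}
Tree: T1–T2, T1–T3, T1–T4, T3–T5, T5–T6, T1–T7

A tree decomposition must satisfy three properties: every vertex lies in some bag; for every edge, both endpoints lie together in some bag; and for every vertex, the bags containing it form a connected subtree. Here edge (9,3) lies in no bag, so the decomposition is invalid.

No — edge (9,3) lies in no bag.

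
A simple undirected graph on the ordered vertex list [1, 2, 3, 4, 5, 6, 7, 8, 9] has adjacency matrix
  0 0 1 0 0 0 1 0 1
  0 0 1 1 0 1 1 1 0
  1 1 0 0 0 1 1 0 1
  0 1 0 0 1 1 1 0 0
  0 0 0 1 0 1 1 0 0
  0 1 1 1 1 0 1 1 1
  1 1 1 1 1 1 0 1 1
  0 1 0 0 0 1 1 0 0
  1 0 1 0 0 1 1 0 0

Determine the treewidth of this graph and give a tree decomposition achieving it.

Every bag has size at most 4, so the width is 4 − 1 = 3 and tw(G) ≤ 3. For the lower bound, the 4 vertices {1, 3, 7, 9} are pairwise adjacent, and any tree decomposition puts a clique entirely inside one bag — forcing width ≥ 3. Hence tw(G) = 3 exactly.

Treewidth 3.
Bags: B1 = {2, 6, 7, 8}  B2 = {2, 3, 6, 7}  B3 = {3, 6, 7, 9}  B4 = {1, 3, 7, 9}  B5 = {2, 4, 6, 7}  B6 = {4, 5, 6, 7}
Tree: B1–B2, B2–B3, B3–B4, B1–B5, B5–B6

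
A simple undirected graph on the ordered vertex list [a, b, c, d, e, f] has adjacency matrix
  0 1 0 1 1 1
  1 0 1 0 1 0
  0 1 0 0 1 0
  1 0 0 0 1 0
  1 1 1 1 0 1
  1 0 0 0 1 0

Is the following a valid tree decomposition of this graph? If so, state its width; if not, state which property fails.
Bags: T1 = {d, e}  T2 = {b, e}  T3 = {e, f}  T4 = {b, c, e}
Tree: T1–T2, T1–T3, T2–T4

A tree decomposition must satisfy three properties: every vertex lies in some bag; for every edge, both endpoints lie together in some bag; and for every vertex, the bags containing it form a connected subtree. Here vertex a appears in no bag, so the decomposition is invalid.

No — vertex a appears in no bag.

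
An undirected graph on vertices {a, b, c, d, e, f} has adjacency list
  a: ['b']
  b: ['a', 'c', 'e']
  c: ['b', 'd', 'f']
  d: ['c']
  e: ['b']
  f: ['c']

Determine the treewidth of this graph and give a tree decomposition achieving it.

Treewidth 1.
One such decomposition:
Bags: B1 = {c, f}  B2 = {b, c}  B3 = {c, d}  B4 = {b, e}  B5 = {a, b}
Tree: B1–B2, B2–B3, B2–B4, B4–B5

Every bag has size at most 2, so the width is 2 − 1 = 1 and tw(G) ≤ 1. Any graph with an edge has treewidth ≥ 1, and G has the edge c–f. The upper and lower bounds meet at 1, so that is the treewidth.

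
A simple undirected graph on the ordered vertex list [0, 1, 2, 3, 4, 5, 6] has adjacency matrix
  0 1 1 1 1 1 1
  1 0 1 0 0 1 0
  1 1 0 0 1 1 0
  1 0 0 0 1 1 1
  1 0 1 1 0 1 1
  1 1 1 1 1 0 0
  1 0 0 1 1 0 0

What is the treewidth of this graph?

3

A width-3 tree decomposition is:
Bags: B1 = {0, 3, 4, 5}  B2 = {0, 3, 4, 6}  B3 = {0, 2, 4, 5}  B4 = {0, 1, 2, 5}
Tree: B1–B2, B1–B3, B3–B4
Every bag has size at most 4, so the width is 4 − 1 = 3 and tw(G) ≤ 3. Conversely, {0, 1, 2, 5} is a clique of size 4, and the vertices of any clique must share a bag in every tree decomposition; so some bag has ≥ 4 vertices and tw(G) ≥ 3. The upper and lower bounds meet at 3, so that is the treewidth.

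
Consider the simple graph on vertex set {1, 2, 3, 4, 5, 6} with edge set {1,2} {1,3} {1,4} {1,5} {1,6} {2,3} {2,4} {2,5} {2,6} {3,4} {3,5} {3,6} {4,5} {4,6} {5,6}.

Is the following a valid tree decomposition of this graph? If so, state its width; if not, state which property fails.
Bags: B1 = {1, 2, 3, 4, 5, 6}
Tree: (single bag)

Yes; width 5.

Every vertex of G appears in some bag (union = {1, 2, 3, 4, 5, 6}); every edge is covered by a bag; and for each vertex v the set of bags containing v is connected in the bag tree. The decomposition is therefore valid. The largest bag has 6 vertices, so the width is 5.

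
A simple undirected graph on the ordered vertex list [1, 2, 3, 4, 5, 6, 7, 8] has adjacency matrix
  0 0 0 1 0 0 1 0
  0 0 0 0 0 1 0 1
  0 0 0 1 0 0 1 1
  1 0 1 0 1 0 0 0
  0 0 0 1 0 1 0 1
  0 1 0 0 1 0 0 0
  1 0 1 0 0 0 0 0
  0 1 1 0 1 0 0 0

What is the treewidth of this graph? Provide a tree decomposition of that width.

Treewidth 2.
Bags: B1 = {1, 3, 7}  B2 = {1, 3, 4}  B3 = {3, 4, 8}  B4 = {4, 5, 8}  B5 = {2, 5, 8}  B6 = {2, 5, 6}
Tree: B1–B2, B2–B3, B3–B4, B4–B5, B5–B6

The largest bag has 3 vertices, giving width 2; this decomposition certifies tw(G) ≤ 2. For the lower bound, G contains the cycle 7–1–4–3–7, so G is not a forest; only forests have treewidth ≤ 1, hence tw(G) ≥ 2. Hence tw(G) = 2 exactly.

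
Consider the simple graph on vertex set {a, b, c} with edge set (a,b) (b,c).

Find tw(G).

A width-1 tree decomposition is:
Bags: B1 = {a, b}  B2 = {b, c}
Tree: B1–B2
Every bag has size at most 2, so the width is 2 − 1 = 1 and tw(G) ≤ 1. G has an edge, so its treewidth is at least 1. The upper and lower bounds meet at 1, so that is the treewidth.

1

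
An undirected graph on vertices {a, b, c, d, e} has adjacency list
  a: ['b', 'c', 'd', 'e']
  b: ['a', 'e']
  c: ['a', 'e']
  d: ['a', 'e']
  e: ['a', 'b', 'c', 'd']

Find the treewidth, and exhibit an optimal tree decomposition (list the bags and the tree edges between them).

Treewidth 2.
Bags: B1 = {a, c, e}  B2 = {a, d, e}  B3 = {a, b, e}
Tree: B1–B2, B1–B3

The largest bag has 3 vertices, giving width 2; this decomposition certifies tw(G) ≤ 2. Conversely, {a, d, e} is a clique of size 3, and the vertices of any clique must share a bag in every tree decomposition; so some bag has ≥ 3 vertices and tw(G) ≥ 2. The upper and lower bounds meet at 2, so that is the treewidth.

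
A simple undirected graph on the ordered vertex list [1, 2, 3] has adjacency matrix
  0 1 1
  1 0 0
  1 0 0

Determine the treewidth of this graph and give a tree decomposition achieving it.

Treewidth 1.
One optimal decomposition is:
Bags: B1 = {1, 2}  B2 = {1, 3}
Tree: B1–B2

The largest bag has 2 vertices, giving width 1; this decomposition certifies tw(G) ≤ 1. Any graph with an edge has treewidth ≥ 1, and G has the edge 2–1. Hence tw(G) = 1 exactly.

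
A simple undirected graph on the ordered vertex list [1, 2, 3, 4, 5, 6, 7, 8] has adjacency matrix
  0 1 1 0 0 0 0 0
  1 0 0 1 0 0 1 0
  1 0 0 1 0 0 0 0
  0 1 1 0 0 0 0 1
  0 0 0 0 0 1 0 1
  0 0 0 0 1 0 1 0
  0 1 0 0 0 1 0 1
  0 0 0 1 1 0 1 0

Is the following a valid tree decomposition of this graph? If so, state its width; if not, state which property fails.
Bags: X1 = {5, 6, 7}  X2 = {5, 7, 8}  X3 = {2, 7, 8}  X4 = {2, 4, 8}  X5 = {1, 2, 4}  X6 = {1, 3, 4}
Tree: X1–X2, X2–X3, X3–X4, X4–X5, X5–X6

Vertex coverage: the bags together contain {1, 2, 3, 4, 5, 6, 7, 8}, the full vertex set. Edge coverage: each edge of G has both endpoints in at least one bag. Running intersection: for every vertex, the bags containing it form a connected subtree. All three properties hold, so this is a valid tree decomposition of width max|bag| − 1 = 2, and hence tw(G) ≤ 2.

Yes; width 2.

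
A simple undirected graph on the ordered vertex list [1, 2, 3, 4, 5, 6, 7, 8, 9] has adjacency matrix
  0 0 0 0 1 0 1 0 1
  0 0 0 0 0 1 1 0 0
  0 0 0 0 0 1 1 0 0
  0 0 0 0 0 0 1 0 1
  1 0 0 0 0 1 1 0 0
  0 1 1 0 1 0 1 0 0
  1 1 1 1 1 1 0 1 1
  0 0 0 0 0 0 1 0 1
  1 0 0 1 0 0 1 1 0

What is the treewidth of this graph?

2

A width-2 tree decomposition is:
Bags: B1 = {1, 5, 7}  B2 = {1, 7, 9}  B3 = {5, 6, 7}  B4 = {3, 6, 7}  B5 = {7, 8, 9}  B6 = {2, 6, 7}  B7 = {4, 7, 9}
Tree: B1–B2, B1–B3, B3–B4, B2–B5, B4–B6, B2–B7
Each bag holds 3 vertices, so the decomposition has width 2, which upper-bounds the treewidth. Conversely, {1, 7, 9} is a clique of size 3, and the vertices of any clique must share a bag in every tree decomposition; so some bag has ≥ 3 vertices and tw(G) ≥ 2. Combining the bounds, tw(G) = 2.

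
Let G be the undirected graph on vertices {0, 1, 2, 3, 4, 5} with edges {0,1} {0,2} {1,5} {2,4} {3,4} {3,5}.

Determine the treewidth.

2

A width-2 tree decomposition is:
Bags: B1 = {2, 3, 4}  B2 = {2, 3, 5}  B3 = {1, 2, 5}  B4 = {0, 1, 2}
Tree: B1–B2, B2–B3, B3–B4
Each bag holds 3 vertices, so the decomposition has width 2, which upper-bounds the treewidth. For the lower bound, G contains the cycle 2–4–3–5–1–0–2, so G is not a forest; only forests have treewidth ≤ 1, hence tw(G) ≥ 2. Therefore the treewidth is 2.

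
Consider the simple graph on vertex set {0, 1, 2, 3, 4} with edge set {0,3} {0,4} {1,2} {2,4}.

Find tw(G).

1

A width-1 tree decomposition is:
Bags: B1 = {0, 3}  B2 = {0, 4}  B3 = {2, 4}  B4 = {1, 2}
Tree: B1–B2, B2–B3, B3–B4
The largest bag has 2 vertices, giving width 1; this decomposition certifies tw(G) ≤ 1. Since G has at least one edge (e.g. 3–0), it is not an edgeless graph, so tw(G) ≥ 1. The upper and lower bounds meet at 1, so that is the treewidth.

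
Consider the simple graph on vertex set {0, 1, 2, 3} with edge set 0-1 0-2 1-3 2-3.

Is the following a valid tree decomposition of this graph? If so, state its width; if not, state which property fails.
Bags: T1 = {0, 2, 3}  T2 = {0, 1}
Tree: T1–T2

No — edge (3,1) lies in no bag.

A tree decomposition must satisfy three properties: every vertex lies in some bag; for every edge, both endpoints lie together in some bag; and for every vertex, the bags containing it form a connected subtree. Here edge (3,1) lies in no bag, so the decomposition is invalid.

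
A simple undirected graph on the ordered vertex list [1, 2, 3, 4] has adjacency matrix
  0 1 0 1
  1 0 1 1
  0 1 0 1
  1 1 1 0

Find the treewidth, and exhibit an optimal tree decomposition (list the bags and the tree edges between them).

Treewidth 2.
One such decomposition:
Bags: B1 = {1, 2, 4}  B2 = {2, 3, 4}
Tree: B1–B2

Every bag has size at most 3, so the width is 3 − 1 = 2 and tw(G) ≤ 2. On the other hand G contains the 3-clique {1, 2, 4}. A clique must lie in a single bag of any decomposition, so no decomposition can have width below 2. The upper and lower bounds meet at 2, so that is the treewidth.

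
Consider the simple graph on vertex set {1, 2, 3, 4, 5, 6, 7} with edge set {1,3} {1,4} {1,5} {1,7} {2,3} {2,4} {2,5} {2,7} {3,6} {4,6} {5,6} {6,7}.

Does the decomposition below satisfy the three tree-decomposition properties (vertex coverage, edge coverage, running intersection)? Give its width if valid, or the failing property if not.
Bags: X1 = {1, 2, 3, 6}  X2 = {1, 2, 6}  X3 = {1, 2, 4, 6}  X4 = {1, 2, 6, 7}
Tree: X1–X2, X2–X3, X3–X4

A tree decomposition must satisfy three properties: every vertex lies in some bag; for every edge, both endpoints lie together in some bag; and for every vertex, the bags containing it form a connected subtree. Here vertex 5 appears in no bag, so the decomposition is invalid.

No — vertex 5 appears in no bag.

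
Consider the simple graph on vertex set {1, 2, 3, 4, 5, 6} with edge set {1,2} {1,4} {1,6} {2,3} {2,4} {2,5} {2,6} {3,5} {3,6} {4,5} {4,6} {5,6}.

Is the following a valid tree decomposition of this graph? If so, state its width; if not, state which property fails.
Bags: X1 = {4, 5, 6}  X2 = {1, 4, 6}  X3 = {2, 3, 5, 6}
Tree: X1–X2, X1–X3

No — edge (2,4) lies in no bag.

A tree decomposition must satisfy three properties: every vertex lies in some bag; for every edge, both endpoints lie together in some bag; and for every vertex, the bags containing it form a connected subtree. Here edge (2,4) lies in no bag, so the decomposition is invalid.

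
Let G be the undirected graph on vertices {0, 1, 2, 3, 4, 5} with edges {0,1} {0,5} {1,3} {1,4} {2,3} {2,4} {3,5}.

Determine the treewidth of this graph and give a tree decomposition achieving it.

Treewidth 2.
One optimal decomposition is:
Bags: B1 = {2, 3, 4}  B2 = {1, 3, 4}  B3 = {1, 3, 5}  B4 = {0, 1, 5}
Tree: B1–B2, B2–B3, B3–B4

Each bag holds 3 vertices, so the decomposition has width 2, which upper-bounds the treewidth. For the lower bound, G contains the cycle 2–4–1–3–2, so G is not a forest; only forests have treewidth ≤ 1, hence tw(G) ≥ 2. Combining the bounds, tw(G) = 2.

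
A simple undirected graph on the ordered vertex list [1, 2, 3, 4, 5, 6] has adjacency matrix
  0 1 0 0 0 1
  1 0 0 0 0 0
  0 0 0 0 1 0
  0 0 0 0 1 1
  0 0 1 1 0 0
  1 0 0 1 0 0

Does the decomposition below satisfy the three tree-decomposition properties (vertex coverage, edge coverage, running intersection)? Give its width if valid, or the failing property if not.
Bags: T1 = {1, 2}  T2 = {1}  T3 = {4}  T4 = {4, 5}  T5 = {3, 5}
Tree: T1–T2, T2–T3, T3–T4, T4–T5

No — vertex 6 appears in no bag.

A tree decomposition must satisfy three properties: every vertex lies in some bag; for every edge, both endpoints lie together in some bag; and for every vertex, the bags containing it form a connected subtree. Here vertex 6 appears in no bag, so the decomposition is invalid.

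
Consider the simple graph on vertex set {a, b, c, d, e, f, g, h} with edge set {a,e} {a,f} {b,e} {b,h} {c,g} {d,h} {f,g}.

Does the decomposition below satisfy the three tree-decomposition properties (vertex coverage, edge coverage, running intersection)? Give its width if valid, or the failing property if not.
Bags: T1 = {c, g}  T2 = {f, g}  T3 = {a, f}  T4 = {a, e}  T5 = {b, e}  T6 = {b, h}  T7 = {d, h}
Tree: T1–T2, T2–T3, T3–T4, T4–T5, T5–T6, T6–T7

Every vertex of G appears in some bag (union = {a, b, c, d, e, f, g, h}); every edge is covered by a bag; and for each vertex v the set of bags containing v is connected in the bag tree. The decomposition is therefore valid. The largest bag has 2 vertices, so the width is 1.

Yes; width 1.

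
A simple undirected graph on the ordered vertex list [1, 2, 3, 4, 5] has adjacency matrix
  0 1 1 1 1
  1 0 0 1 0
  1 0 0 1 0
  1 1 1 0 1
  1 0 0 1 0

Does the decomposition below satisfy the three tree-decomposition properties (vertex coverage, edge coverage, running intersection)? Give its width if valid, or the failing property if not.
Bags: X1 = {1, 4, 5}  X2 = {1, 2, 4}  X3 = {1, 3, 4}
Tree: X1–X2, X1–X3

Yes; width 2.

Checking the three conditions: (i) the bags cover all of {1, 2, 3, 4, 5}; (ii) for each edge, some bag contains both endpoints; (iii) the bags containing any fixed vertex form a subtree. All hold, so the decomposition is valid with width 3 − 1 = 2.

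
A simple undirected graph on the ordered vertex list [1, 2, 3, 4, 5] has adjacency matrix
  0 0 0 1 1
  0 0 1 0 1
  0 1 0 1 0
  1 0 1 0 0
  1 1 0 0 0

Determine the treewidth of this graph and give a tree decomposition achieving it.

Each bag holds 3 vertices, so the decomposition has width 2, which upper-bounds the treewidth. Since 3–4–1–5–2–3 is a cycle in G, G is not acyclic. Forests are exactly the graphs of treewidth ≤ 1, so tw(G) ≥ 2. Hence tw(G) = 2 exactly.

Treewidth 2.
One such decomposition:
Bags: B1 = {1, 3, 4}  B2 = {1, 3, 5}  B3 = {2, 3, 5}
Tree: B1–B2, B2–B3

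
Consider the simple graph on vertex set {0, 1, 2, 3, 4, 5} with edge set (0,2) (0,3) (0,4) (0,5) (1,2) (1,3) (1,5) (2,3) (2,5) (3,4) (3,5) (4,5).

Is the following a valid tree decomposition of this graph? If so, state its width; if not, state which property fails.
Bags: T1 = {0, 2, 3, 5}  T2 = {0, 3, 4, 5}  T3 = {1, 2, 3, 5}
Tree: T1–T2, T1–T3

Checking the three conditions: (i) the bags cover all of {0, 1, 2, 3, 4, 5}; (ii) for each edge, some bag contains both endpoints; (iii) the bags containing any fixed vertex form a subtree. All hold, so the decomposition is valid with width 4 − 1 = 3.

Yes; width 3.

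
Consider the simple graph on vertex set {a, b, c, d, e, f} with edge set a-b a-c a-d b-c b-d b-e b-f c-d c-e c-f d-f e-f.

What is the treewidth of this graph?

A width-3 tree decomposition is:
Bags: B1 = {a, b, c, d}  B2 = {b, c, d, f}  B3 = {b, c, e, f}
Tree: B1–B2, B2–B3
The largest bag has 4 vertices, giving width 3; this decomposition certifies tw(G) ≤ 3. Conversely, {b, c, d, f} is a clique of size 4, and the vertices of any clique must share a bag in every tree decomposition; so some bag has ≥ 4 vertices and tw(G) ≥ 3. Combining the bounds, tw(G) = 3.

3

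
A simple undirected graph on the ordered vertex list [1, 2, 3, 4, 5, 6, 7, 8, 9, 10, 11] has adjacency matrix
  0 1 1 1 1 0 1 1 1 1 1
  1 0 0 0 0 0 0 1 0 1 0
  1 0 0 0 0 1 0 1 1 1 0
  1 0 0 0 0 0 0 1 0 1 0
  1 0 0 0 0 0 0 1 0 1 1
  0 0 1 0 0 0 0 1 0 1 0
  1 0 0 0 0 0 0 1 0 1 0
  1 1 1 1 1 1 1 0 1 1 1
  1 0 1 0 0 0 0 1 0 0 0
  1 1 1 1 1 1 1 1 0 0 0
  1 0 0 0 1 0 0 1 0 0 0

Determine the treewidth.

3

A width-3 tree decomposition is:
Bags: B1 = {1, 3, 8, 10}  B2 = {1, 7, 8, 10}  B3 = {3, 6, 8, 10}  B4 = {1, 2, 8, 10}  B5 = {1, 3, 8, 9}  B6 = {1, 5, 8, 10}  B7 = {1, 4, 8, 10}  B8 = {1, 5, 8, 11}
Tree: B1–B2, B1–B3, B1–B4, B1–B5, B4–B6, B1–B7, B6–B8
Each bag holds 4 vertices, so the decomposition has width 3, which upper-bounds the treewidth. On the other hand G contains the 4-clique {1, 3, 8, 9}. A clique must lie in a single bag of any decomposition, so no decomposition can have width below 3. The upper and lower bounds meet at 3, so that is the treewidth.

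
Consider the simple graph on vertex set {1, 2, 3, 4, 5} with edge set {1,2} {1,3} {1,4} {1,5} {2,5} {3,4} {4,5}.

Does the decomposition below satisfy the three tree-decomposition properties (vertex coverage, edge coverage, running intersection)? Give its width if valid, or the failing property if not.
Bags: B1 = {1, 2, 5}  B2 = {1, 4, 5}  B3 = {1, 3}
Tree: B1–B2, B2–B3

No — edge (4,3) lies in no bag.

A tree decomposition must satisfy three properties: every vertex lies in some bag; for every edge, both endpoints lie together in some bag; and for every vertex, the bags containing it form a connected subtree. Here edge (4,3) lies in no bag, so the decomposition is invalid.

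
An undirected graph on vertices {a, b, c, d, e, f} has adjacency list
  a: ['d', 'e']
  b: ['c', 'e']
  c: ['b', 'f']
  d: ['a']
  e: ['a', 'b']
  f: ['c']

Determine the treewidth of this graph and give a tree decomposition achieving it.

Every bag has size at most 2, so the width is 2 − 1 = 1 and tw(G) ≤ 1. G has an edge, so its treewidth is at least 1. Combining the bounds, tw(G) = 1.

Treewidth 1.
One optimal decomposition is:
Bags: B1 = {a, d}  B2 = {a, e}  B3 = {b, e}  B4 = {b, c}  B5 = {c, f}
Tree: B1–B2, B2–B3, B3–B4, B4–B5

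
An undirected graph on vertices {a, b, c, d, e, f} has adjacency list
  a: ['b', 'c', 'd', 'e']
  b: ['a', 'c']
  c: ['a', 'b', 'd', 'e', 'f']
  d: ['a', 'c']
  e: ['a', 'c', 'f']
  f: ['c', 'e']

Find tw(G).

A width-2 tree decomposition is:
Bags: B1 = {a, c, e}  B2 = {a, c, d}  B3 = {c, e, f}  B4 = {a, b, c}
Tree: B1–B2, B1–B3, B1–B4
The largest bag has 3 vertices, giving width 2; this decomposition certifies tw(G) ≤ 2. For the lower bound, the 3 vertices {a, c, d} are pairwise adjacent, and any tree decomposition puts a clique entirely inside one bag — forcing width ≥ 2. Combining the bounds, tw(G) = 2.

2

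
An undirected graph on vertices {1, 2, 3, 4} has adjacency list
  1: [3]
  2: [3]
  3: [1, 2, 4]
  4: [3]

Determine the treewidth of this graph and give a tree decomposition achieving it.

Each bag holds 2 vertices, so the decomposition has width 1, which upper-bounds the treewidth. Since G has at least one edge (e.g. 2–3), it is not an edgeless graph, so tw(G) ≥ 1. Combining the bounds, tw(G) = 1.

Treewidth 1.
One optimal decomposition is:
Bags: B1 = {2, 3}  B2 = {1, 3}  B3 = {3, 4}
Tree: B1–B2, B1–B3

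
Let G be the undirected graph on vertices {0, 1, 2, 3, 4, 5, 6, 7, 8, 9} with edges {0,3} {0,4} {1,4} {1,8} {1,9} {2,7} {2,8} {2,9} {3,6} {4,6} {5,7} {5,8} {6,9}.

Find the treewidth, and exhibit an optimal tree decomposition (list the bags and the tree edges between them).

Treewidth 2.
Bags: B1 = {0, 3, 6}  B2 = {0, 4, 6}  B3 = {4, 6, 9}  B4 = {1, 4, 9}  B5 = {1, 2, 9}  B6 = {1, 2, 8}  B7 = {2, 7, 8}  B8 = {5, 7, 8}
Tree: B1–B2, B2–B3, B3–B4, B4–B5, B5–B6, B6–B7, B7–B8

Every bag has size at most 3, so the width is 3 − 1 = 2 and tw(G) ≤ 2. The edges 3–0–4–6–3 form a cycle, so G is not a tree and its treewidth is at least 2. The upper and lower bounds meet at 2, so that is the treewidth.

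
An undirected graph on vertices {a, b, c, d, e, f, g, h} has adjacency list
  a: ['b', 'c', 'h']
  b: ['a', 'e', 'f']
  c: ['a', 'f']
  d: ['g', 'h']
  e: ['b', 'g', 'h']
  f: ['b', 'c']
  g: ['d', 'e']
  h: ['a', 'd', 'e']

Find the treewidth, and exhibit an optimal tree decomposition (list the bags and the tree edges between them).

Treewidth 2.
One such decomposition:
Bags: B1 = {b, c, f}  B2 = {a, b, c}  B3 = {a, b, e}  B4 = {a, e, h}  B5 = {e, g, h}  B6 = {d, g, h}
Tree: B1–B2, B2–B3, B3–B4, B4–B5, B5–B6

Every bag has size at most 3, so the width is 3 − 1 = 2 and tw(G) ≤ 2. For the lower bound, G contains the cycle f–c–a–b–f, so G is not a forest; only forests have treewidth ≤ 1, hence tw(G) ≥ 2. Hence tw(G) = 2 exactly.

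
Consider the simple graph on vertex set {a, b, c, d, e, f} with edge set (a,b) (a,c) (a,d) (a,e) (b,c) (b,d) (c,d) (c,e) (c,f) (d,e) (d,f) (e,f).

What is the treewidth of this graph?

3

A width-3 tree decomposition is:
Bags: B1 = {a, b, c, d}  B2 = {a, c, d, e}  B3 = {c, d, e, f}
Tree: B1–B2, B2–B3
The largest bag has 4 vertices, giving width 3; this decomposition certifies tw(G) ≤ 3. On the other hand G contains the 4-clique {c, d, e, f}. A clique must lie in a single bag of any decomposition, so no decomposition can have width below 3. Hence tw(G) = 3 exactly.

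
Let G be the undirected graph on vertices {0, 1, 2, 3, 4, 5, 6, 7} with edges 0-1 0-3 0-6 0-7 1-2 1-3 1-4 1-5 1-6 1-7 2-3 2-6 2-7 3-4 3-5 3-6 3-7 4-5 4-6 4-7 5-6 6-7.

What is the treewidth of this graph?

4

A width-4 tree decomposition is:
Bags: B1 = {1, 3, 4, 6, 7}  B2 = {1, 3, 4, 5, 6}  B3 = {0, 1, 3, 6, 7}  B4 = {1, 2, 3, 6, 7}
Tree: B1–B2, B1–B3, B3–B4
Every bag has size at most 5, so the width is 5 − 1 = 4 and tw(G) ≤ 4. For the lower bound, the 5 vertices {1, 3, 4, 5, 6} are pairwise adjacent, and any tree decomposition puts a clique entirely inside one bag — forcing width ≥ 4. The upper and lower bounds meet at 4, so that is the treewidth.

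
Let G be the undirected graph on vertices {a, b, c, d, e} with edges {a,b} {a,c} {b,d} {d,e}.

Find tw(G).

A width-1 tree decomposition is:
Bags: B1 = {a, c}  B2 = {a, b}  B3 = {b, d}  B4 = {d, e}
Tree: B1–B2, B2–B3, B3–B4
Each bag holds 2 vertices, so the decomposition has width 1, which upper-bounds the treewidth. Any graph with an edge has treewidth ≥ 1, and G has the edge c–a. Hence tw(G) = 1 exactly.

1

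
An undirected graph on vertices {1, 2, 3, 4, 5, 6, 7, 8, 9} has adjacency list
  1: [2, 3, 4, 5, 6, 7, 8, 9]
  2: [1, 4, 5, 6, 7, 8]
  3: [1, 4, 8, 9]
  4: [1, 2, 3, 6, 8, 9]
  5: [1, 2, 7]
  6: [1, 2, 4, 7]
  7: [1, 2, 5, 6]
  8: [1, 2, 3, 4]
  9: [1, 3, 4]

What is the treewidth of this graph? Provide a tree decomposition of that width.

Treewidth 3.
One such decomposition:
Bags: B1 = {1, 2, 4, 6}  B2 = {1, 2, 4, 8}  B3 = {1, 3, 4, 8}  B4 = {1, 2, 6, 7}  B5 = {1, 2, 5, 7}  B6 = {1, 3, 4, 9}
Tree: B1–B2, B2–B3, B1–B4, B4–B5, B3–B6

The largest bag has 4 vertices, giving width 3; this decomposition certifies tw(G) ≤ 3. On the other hand G contains the 4-clique {1, 3, 4, 9}. A clique must lie in a single bag of any decomposition, so no decomposition can have width below 3. The upper and lower bounds meet at 3, so that is the treewidth.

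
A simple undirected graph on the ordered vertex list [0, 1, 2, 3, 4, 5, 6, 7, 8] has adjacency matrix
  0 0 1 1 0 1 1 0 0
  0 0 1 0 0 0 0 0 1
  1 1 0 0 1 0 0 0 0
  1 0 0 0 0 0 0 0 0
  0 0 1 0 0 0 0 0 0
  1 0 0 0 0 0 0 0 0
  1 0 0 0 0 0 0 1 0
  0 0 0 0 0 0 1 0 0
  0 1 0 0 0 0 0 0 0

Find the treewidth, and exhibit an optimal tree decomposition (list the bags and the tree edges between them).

Each bag holds 2 vertices, so the decomposition has width 1, which upper-bounds the treewidth. Any graph with an edge has treewidth ≥ 1, and G has the edge 2–1. Therefore the treewidth is 1.

Treewidth 1.
Bags: B1 = {1, 2}  B2 = {1, 8}  B3 = {0, 2}  B4 = {0, 6}  B5 = {2, 4}  B6 = {6, 7}  B7 = {0, 5}  B8 = {0, 3}
Tree: B1–B2, B1–B3, B3–B4, B3–B5, B4–B6, B4–B7, B7–B8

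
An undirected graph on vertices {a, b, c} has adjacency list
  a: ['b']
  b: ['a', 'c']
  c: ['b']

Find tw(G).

1

A width-1 tree decomposition is:
Bags: B1 = {b, c}  B2 = {a, b}
Tree: B1–B2
The largest bag has 2 vertices, giving width 1; this decomposition certifies tw(G) ≤ 1. G has an edge, so its treewidth is at least 1. Therefore the treewidth is 1.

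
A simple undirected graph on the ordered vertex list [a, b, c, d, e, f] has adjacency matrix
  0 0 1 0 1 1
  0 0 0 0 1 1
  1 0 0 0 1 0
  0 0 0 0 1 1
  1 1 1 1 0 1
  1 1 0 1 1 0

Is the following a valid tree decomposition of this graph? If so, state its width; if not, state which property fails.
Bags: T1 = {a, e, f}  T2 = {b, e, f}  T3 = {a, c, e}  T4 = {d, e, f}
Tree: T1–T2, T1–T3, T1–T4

Yes; width 2.

Every vertex of G appears in some bag (union = {a, b, c, d, e, f}); every edge is covered by a bag; and for each vertex v the set of bags containing v is connected in the bag tree. The decomposition is therefore valid. The largest bag has 3 vertices, so the width is 2.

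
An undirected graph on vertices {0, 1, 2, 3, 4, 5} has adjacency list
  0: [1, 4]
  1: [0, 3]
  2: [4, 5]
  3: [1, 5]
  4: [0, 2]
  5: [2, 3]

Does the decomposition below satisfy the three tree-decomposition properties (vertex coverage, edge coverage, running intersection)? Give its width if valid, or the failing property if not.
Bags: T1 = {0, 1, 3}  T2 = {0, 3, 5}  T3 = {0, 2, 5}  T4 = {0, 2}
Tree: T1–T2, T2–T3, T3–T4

A tree decomposition must satisfy three properties: every vertex lies in some bag; for every edge, both endpoints lie together in some bag; and for every vertex, the bags containing it form a connected subtree. Here vertex 4 appears in no bag, so the decomposition is invalid.

No — vertex 4 appears in no bag.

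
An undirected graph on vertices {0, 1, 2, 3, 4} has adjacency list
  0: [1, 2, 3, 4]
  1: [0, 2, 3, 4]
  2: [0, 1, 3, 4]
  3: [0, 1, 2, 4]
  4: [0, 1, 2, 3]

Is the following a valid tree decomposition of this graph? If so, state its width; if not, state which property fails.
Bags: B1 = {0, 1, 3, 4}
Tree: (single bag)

A tree decomposition must satisfy three properties: every vertex lies in some bag; for every edge, both endpoints lie together in some bag; and for every vertex, the bags containing it form a connected subtree. Here vertex 2 appears in no bag, so the decomposition is invalid.

No — vertex 2 appears in no bag.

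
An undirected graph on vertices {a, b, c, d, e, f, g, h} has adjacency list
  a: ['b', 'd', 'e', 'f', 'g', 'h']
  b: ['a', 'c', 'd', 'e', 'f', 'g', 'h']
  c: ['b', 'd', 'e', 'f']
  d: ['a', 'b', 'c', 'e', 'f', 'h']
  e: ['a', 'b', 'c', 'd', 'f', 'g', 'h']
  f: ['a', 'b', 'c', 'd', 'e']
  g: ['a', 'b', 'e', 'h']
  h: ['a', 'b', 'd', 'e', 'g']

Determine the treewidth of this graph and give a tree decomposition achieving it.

Each bag holds 5 vertices, so the decomposition has width 4, which upper-bounds the treewidth. On the other hand G contains the 5-clique {b, c, d, e, f}. A clique must lie in a single bag of any decomposition, so no decomposition can have width below 4. Combining the bounds, tw(G) = 4.

Treewidth 4.
One optimal decomposition is:
Bags: B1 = {a, b, d, e, f}  B2 = {a, b, d, e, h}  B3 = {b, c, d, e, f}  B4 = {a, b, e, g, h}
Tree: B1–B2, B1–B3, B2–B4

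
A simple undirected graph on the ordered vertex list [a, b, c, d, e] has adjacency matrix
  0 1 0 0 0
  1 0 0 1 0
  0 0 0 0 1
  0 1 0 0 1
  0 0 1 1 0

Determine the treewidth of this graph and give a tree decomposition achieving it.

The largest bag has 2 vertices, giving width 1; this decomposition certifies tw(G) ≤ 1. Since G has at least one edge (e.g. a–b), it is not an edgeless graph, so tw(G) ≥ 1. Therefore the treewidth is 1.

Treewidth 1.
Bags: B1 = {a, b}  B2 = {b, d}  B3 = {d, e}  B4 = {c, e}
Tree: B1–B2, B2–B3, B3–B4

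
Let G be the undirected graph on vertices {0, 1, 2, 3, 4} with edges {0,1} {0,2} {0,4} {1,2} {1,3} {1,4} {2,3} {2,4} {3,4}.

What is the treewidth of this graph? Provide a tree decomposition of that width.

Treewidth 3.
One such decomposition:
Bags: B1 = {0, 1, 2, 4}  B2 = {1, 2, 3, 4}
Tree: B1–B2

Every bag has size at most 4, so the width is 4 − 1 = 3 and tw(G) ≤ 3. Conversely, {0, 1, 2, 4} is a clique of size 4, and the vertices of any clique must share a bag in every tree decomposition; so some bag has ≥ 4 vertices and tw(G) ≥ 3. Hence tw(G) = 3 exactly.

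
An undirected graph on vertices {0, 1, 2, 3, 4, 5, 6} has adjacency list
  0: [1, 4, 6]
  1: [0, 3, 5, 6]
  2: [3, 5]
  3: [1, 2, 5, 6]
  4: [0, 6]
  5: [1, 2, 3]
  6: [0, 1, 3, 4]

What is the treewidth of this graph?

A width-2 tree decomposition is:
Bags: B1 = {1, 3, 5}  B2 = {1, 3, 6}  B3 = {0, 1, 6}  B4 = {0, 4, 6}  B5 = {2, 3, 5}
Tree: B1–B2, B2–B3, B3–B4, B1–B5
The largest bag has 3 vertices, giving width 2; this decomposition certifies tw(G) ≤ 2. For the lower bound, the 3 vertices {0, 1, 6} are pairwise adjacent, and any tree decomposition puts a clique entirely inside one bag — forcing width ≥ 2. The upper and lower bounds meet at 2, so that is the treewidth.

2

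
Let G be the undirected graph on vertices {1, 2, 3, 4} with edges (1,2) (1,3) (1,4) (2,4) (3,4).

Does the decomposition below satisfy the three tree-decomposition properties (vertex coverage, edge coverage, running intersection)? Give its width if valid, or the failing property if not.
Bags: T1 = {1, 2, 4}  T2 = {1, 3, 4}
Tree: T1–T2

Yes; width 2.

Every vertex of G appears in some bag (union = {1, 2, 3, 4}); every edge is covered by a bag; and for each vertex v the set of bags containing v is connected in the bag tree. The decomposition is therefore valid. The largest bag has 3 vertices, so the width is 2.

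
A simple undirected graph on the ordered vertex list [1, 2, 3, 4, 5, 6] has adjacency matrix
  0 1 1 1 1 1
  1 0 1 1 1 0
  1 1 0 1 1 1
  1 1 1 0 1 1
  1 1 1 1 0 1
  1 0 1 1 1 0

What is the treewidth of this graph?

4

A width-4 tree decomposition is:
Bags: B1 = {1, 3, 4, 5, 6}  B2 = {1, 2, 3, 4, 5}
Tree: B1–B2
The largest bag has 5 vertices, giving width 4; this decomposition certifies tw(G) ≤ 4. For the lower bound, the 5 vertices {1, 2, 3, 4, 5} are pairwise adjacent, and any tree decomposition puts a clique entirely inside one bag — forcing width ≥ 4. Hence tw(G) = 4 exactly.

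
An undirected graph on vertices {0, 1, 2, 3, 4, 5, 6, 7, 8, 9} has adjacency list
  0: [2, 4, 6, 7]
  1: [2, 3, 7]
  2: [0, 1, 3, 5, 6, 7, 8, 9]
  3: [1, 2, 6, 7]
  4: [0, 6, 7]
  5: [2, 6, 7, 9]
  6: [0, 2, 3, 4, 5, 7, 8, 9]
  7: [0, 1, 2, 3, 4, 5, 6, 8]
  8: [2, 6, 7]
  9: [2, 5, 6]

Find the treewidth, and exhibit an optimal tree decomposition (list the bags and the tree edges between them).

Every bag has size at most 4, so the width is 4 − 1 = 3 and tw(G) ≤ 3. Conversely, {1, 2, 3, 7} is a clique of size 4, and the vertices of any clique must share a bag in every tree decomposition; so some bag has ≥ 4 vertices and tw(G) ≥ 3. Hence tw(G) = 3 exactly.

Treewidth 3.
One optimal decomposition is:
Bags: B1 = {2, 3, 6, 7}  B2 = {0, 2, 6, 7}  B3 = {0, 4, 6, 7}  B4 = {1, 2, 3, 7}  B5 = {2, 5, 6, 7}  B6 = {2, 5, 6, 9}  B7 = {2, 6, 7, 8}
Tree: B1–B2, B2–B3, B1–B4, B2–B5, B5–B6, B1–B7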